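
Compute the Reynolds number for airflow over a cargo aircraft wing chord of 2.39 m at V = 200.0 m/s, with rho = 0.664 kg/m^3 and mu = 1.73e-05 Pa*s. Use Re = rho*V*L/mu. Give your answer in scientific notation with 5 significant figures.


Step 1: Numerator = rho * V * L = 0.664 * 200.0 * 2.39 = 317.392
Step 2: Re = 317.392 / 1.73e-05
Step 3: Re = 1.8346e+07

1.8346e+07


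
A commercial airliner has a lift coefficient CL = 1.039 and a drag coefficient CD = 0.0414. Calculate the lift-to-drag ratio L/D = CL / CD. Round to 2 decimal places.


Step 1: L/D = CL / CD = 1.039 / 0.0414
Step 2: L/D = 25.10

25.10


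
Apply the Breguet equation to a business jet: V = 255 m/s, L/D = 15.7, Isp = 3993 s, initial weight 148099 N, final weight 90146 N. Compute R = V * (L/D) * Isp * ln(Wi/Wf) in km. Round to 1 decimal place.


Step 1: Coefficient = V * (L/D) * Isp = 255 * 15.7 * 3993 = 15985975.5 m
Step 2: Wi/Wf = 148099 / 90146 = 1.642879
Step 3: ln(1.642879) = 0.49645
Step 4: R = 15985975.5 * 0.49645 = 7936243.8 m = 7936.2 km

7936.2


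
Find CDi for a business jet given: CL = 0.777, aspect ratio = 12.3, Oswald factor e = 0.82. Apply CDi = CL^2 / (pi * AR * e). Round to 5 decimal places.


Step 1: CL^2 = 0.777^2 = 0.603729
Step 2: pi * AR * e = 3.14159 * 12.3 * 0.82 = 31.686104
Step 3: CDi = 0.603729 / 31.686104 = 0.01905

0.01905


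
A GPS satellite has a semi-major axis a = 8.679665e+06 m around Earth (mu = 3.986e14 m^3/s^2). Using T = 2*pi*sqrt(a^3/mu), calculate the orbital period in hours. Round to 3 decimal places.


Step 1: a^3 / mu = 6.538963e+20 / 3.986e14 = 1.640482e+06
Step 2: sqrt(1.640482e+06) = 1280.8132 s
Step 3: T = 2*pi * 1280.8132 = 8047.59 s
Step 4: T in hours = 8047.59 / 3600 = 2.235 hours

2.235


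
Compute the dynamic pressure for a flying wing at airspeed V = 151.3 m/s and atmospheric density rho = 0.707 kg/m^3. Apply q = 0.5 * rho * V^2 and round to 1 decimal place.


Step 1: V^2 = 151.3^2 = 22891.69
Step 2: q = 0.5 * 0.707 * 22891.69
Step 3: q = 8092.2 Pa

8092.2


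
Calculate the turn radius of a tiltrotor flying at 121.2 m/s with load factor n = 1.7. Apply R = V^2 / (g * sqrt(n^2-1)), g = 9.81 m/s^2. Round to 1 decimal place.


Step 1: V^2 = 121.2^2 = 14689.44
Step 2: n^2 - 1 = 1.7^2 - 1 = 1.89
Step 3: sqrt(1.89) = 1.374773
Step 4: R = 14689.44 / (9.81 * 1.374773) = 1089.2 m

1089.2


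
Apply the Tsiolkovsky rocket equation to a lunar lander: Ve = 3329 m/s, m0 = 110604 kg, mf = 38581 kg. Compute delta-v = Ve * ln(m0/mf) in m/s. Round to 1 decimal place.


Step 1: Mass ratio m0/mf = 110604 / 38581 = 2.8668
Step 2: ln(2.8668) = 1.053196
Step 3: delta-v = 3329 * 1.053196 = 3506.1 m/s

3506.1


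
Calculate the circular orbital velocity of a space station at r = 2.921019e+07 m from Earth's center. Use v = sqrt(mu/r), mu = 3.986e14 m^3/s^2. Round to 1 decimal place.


Step 1: mu / r = 3.986e14 / 2.921019e+07 = 13645922.8783
Step 2: v = sqrt(13645922.8783) = 3694.0 m/s

3694.0


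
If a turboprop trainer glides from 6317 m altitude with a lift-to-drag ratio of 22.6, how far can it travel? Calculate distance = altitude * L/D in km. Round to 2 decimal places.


Step 1: Glide distance = altitude * L/D = 6317 * 22.6 = 142764.2 m
Step 2: Convert to km: 142764.2 / 1000 = 142.76 km

142.76


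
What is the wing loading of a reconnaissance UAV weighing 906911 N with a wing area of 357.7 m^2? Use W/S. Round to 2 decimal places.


Step 1: Wing loading = W / S = 906911 / 357.7
Step 2: Wing loading = 2535.40 N/m^2

2535.40


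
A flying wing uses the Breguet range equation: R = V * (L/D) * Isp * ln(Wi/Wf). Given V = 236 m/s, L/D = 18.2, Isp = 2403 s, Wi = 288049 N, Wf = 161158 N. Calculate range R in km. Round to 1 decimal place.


Step 1: Coefficient = V * (L/D) * Isp = 236 * 18.2 * 2403 = 10321365.6 m
Step 2: Wi/Wf = 288049 / 161158 = 1.78737
Step 3: ln(1.78737) = 0.580745
Step 4: R = 10321365.6 * 0.580745 = 5994085.1 m = 5994.1 km

5994.1


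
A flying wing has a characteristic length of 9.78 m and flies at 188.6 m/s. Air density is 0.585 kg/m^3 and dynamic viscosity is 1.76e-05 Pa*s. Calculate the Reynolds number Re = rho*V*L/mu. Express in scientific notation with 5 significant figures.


Step 1: Numerator = rho * V * L = 0.585 * 188.6 * 9.78 = 1079.03718
Step 2: Re = 1079.03718 / 1.76e-05
Step 3: Re = 6.1309e+07

6.1309e+07


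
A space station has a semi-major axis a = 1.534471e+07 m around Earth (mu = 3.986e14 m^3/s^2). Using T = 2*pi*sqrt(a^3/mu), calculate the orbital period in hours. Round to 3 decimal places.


Step 1: a^3 / mu = 3.613067e+21 / 3.986e14 = 9.064394e+06
Step 2: sqrt(9.064394e+06) = 3010.7132 s
Step 3: T = 2*pi * 3010.7132 = 18916.87 s
Step 4: T in hours = 18916.87 / 3600 = 5.255 hours

5.255


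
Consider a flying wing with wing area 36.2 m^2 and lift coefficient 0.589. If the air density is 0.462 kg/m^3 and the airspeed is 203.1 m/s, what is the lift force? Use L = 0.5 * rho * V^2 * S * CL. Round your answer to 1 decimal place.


Step 1: Calculate dynamic pressure q = 0.5 * 0.462 * 203.1^2 = 0.5 * 0.462 * 41249.61 = 9528.6599 Pa
Step 2: Multiply by wing area and lift coefficient: L = 9528.6599 * 36.2 * 0.589
Step 3: L = 344937.4887 * 0.589 = 203168.2 N

203168.2


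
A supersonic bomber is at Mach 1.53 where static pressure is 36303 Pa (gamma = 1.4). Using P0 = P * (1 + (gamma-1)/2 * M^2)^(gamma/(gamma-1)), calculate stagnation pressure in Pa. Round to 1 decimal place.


Step 1: (gamma-1)/2 * M^2 = 0.2 * 2.3409 = 0.46818
Step 2: 1 + 0.46818 = 1.46818
Step 3: Exponent gamma/(gamma-1) = 3.5
Step 4: P0 = 36303 * 1.46818^3.5 = 139209.9 Pa

139209.9


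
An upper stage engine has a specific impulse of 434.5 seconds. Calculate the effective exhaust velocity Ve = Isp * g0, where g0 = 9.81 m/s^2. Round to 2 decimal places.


Step 1: Ve = Isp * g0 = 434.5 * 9.81
Step 2: Ve = 4262.45 m/s

4262.45


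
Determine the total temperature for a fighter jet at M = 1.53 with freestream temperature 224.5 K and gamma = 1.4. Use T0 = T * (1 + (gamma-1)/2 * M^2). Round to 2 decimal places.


Step 1: (gamma-1)/2 = 0.2
Step 2: M^2 = 2.3409
Step 3: 1 + 0.2 * 2.3409 = 1.46818
Step 4: T0 = 224.5 * 1.46818 = 329.61 K

329.61


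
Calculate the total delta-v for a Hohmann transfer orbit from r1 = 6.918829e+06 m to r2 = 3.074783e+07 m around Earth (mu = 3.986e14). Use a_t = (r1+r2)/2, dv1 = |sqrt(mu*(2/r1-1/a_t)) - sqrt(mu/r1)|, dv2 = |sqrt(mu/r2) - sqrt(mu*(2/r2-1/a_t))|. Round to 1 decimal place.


Step 1: Transfer semi-major axis a_t = (6.918829e+06 + 3.074783e+07) / 2 = 1.883333e+07 m
Step 2: v1 (circular at r1) = sqrt(mu/r1) = 7590.18 m/s
Step 3: v_t1 = sqrt(mu*(2/r1 - 1/a_t)) = 9698.31 m/s
Step 4: dv1 = |9698.31 - 7590.18| = 2108.12 m/s
Step 5: v2 (circular at r2) = 3600.49 m/s, v_t2 = 2182.3 m/s
Step 6: dv2 = |3600.49 - 2182.3| = 1418.19 m/s
Step 7: Total delta-v = 2108.12 + 1418.19 = 3526.3 m/s

3526.3


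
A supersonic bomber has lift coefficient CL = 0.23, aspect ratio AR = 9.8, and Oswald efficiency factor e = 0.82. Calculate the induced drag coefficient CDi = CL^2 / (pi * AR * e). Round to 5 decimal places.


Step 1: CL^2 = 0.23^2 = 0.0529
Step 2: pi * AR * e = 3.14159 * 9.8 * 0.82 = 25.245839
Step 3: CDi = 0.0529 / 25.245839 = 0.00210

0.00210


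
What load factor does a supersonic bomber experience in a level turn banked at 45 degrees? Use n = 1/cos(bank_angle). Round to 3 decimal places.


Step 1: Convert 45 degrees to radians = 0.785398
Step 2: cos(45 deg) = 0.707107
Step 3: n = 1 / 0.707107 = 1.414

1.414


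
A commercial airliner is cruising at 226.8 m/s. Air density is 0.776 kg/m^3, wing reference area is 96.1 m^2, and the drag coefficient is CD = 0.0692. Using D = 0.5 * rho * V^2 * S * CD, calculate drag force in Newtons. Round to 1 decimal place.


Step 1: Dynamic pressure q = 0.5 * 0.776 * 226.8^2 = 19958.0371 Pa
Step 2: Drag D = q * S * CD = 19958.0371 * 96.1 * 0.0692
Step 3: D = 132723.3 N

132723.3


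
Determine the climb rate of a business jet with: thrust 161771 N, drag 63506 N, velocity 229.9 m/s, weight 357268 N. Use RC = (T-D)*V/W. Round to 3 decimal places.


Step 1: Excess thrust = T - D = 161771 - 63506 = 98265 N
Step 2: Excess power = 98265 * 229.9 = 22591123.5 W
Step 3: RC = 22591123.5 / 357268 = 63.233 m/s

63.233


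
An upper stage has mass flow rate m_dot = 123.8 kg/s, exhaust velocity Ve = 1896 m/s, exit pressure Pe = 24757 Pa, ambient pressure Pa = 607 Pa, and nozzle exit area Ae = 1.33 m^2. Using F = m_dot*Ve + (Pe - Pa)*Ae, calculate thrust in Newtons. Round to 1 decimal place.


Step 1: Momentum thrust = m_dot * Ve = 123.8 * 1896 = 234724.8 N
Step 2: Pressure thrust = (Pe - Pa) * Ae = (24757 - 607) * 1.33 = 32119.50 N
Step 3: Total thrust F = 234724.8 + 32119.50 = 266844.3 N

266844.3


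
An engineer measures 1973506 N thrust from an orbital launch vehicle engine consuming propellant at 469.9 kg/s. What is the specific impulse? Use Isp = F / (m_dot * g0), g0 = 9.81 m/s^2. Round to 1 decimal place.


Step 1: m_dot * g0 = 469.9 * 9.81 = 4609.72
Step 2: Isp = 1973506 / 4609.72 = 428.1 s

428.1


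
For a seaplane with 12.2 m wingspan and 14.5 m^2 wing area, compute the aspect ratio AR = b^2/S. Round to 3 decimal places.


Step 1: b^2 = 12.2^2 = 148.84
Step 2: AR = 148.84 / 14.5 = 10.265

10.265


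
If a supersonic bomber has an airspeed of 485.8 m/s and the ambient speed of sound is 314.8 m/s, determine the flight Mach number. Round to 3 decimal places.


Step 1: M = V / a = 485.8 / 314.8
Step 2: M = 1.543

1.543


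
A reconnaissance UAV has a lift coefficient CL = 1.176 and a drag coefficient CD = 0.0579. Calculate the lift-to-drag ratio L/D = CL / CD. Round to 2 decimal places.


Step 1: L/D = CL / CD = 1.176 / 0.0579
Step 2: L/D = 20.31

20.31


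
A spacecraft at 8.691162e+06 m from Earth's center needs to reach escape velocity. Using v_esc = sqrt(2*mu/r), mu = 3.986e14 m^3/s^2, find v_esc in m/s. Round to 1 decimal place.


Step 1: 2*mu/r = 2 * 3.986e14 / 8.691162e+06 = 91725364.2263
Step 2: v_esc = sqrt(91725364.2263) = 9577.3 m/s

9577.3


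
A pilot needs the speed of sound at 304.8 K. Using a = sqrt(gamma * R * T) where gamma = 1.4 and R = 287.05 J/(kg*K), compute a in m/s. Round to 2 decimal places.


Step 1: gamma * R * T = 1.4 * 287.05 * 304.8 = 122489.976
Step 2: a = sqrt(122489.976) = 349.99 m/s

349.99


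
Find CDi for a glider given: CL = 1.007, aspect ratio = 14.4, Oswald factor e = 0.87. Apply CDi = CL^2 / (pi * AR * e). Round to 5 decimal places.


Step 1: CL^2 = 1.007^2 = 1.014049
Step 2: pi * AR * e = 3.14159 * 14.4 * 0.87 = 39.357873
Step 3: CDi = 1.014049 / 39.357873 = 0.02576

0.02576


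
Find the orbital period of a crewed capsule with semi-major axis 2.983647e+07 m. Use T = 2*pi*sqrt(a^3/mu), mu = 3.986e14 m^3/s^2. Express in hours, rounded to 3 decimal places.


Step 1: a^3 / mu = 2.656087e+22 / 3.986e14 = 6.663540e+07
Step 2: sqrt(6.663540e+07) = 8163.051 s
Step 3: T = 2*pi * 8163.051 = 51289.96 s
Step 4: T in hours = 51289.96 / 3600 = 14.247 hours

14.247


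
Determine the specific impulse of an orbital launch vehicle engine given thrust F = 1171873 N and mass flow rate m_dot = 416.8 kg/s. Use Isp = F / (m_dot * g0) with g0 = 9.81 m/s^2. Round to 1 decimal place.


Step 1: m_dot * g0 = 416.8 * 9.81 = 4088.81
Step 2: Isp = 1171873 / 4088.81 = 286.6 s

286.6


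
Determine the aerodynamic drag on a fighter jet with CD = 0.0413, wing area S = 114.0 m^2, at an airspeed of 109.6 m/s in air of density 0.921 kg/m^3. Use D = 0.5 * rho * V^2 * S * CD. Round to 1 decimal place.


Step 1: Dynamic pressure q = 0.5 * 0.921 * 109.6^2 = 5531.5997 Pa
Step 2: Drag D = q * S * CD = 5531.5997 * 114.0 * 0.0413
Step 3: D = 26043.9 N

26043.9


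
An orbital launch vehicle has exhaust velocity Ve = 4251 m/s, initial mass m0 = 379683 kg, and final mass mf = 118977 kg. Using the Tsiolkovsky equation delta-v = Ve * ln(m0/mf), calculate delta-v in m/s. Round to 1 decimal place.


Step 1: Mass ratio m0/mf = 379683 / 118977 = 3.19123
Step 2: ln(3.19123) = 1.160406
Step 3: delta-v = 4251 * 1.160406 = 4932.9 m/s

4932.9


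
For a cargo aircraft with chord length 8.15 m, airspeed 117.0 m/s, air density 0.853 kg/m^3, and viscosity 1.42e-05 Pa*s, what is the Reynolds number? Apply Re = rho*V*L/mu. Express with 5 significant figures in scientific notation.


Step 1: Numerator = rho * V * L = 0.853 * 117.0 * 8.15 = 813.37815
Step 2: Re = 813.37815 / 1.42e-05
Step 3: Re = 5.7280e+07

5.7280e+07


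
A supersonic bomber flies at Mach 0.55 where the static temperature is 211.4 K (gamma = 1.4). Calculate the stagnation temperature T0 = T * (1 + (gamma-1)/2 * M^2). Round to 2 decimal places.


Step 1: (gamma-1)/2 = 0.2
Step 2: M^2 = 0.3025
Step 3: 1 + 0.2 * 0.3025 = 1.0605
Step 4: T0 = 211.4 * 1.0605 = 224.19 K

224.19


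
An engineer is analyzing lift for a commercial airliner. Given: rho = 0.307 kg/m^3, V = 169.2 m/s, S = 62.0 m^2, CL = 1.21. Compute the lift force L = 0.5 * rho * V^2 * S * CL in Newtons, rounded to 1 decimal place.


Step 1: Calculate dynamic pressure q = 0.5 * 0.307 * 169.2^2 = 0.5 * 0.307 * 28628.64 = 4394.4962 Pa
Step 2: Multiply by wing area and lift coefficient: L = 4394.4962 * 62.0 * 1.21
Step 3: L = 272458.7669 * 1.21 = 329675.1 N

329675.1


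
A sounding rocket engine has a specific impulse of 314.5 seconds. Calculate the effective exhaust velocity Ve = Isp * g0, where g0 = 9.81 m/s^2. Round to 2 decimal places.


Step 1: Ve = Isp * g0 = 314.5 * 9.81
Step 2: Ve = 3085.25 m/s

3085.25


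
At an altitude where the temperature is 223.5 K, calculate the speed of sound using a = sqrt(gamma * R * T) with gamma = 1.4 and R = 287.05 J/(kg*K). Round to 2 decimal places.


Step 1: gamma * R * T = 1.4 * 287.05 * 223.5 = 89817.945
Step 2: a = sqrt(89817.945) = 299.70 m/s

299.70


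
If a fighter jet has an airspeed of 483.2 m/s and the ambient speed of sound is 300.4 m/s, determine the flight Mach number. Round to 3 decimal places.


Step 1: M = V / a = 483.2 / 300.4
Step 2: M = 1.609

1.609


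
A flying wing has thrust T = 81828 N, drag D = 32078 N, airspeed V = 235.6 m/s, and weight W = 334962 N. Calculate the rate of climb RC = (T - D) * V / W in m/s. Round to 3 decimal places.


Step 1: Excess thrust = T - D = 81828 - 32078 = 49750 N
Step 2: Excess power = 49750 * 235.6 = 11721100.0 W
Step 3: RC = 11721100.0 / 334962 = 34.992 m/s

34.992


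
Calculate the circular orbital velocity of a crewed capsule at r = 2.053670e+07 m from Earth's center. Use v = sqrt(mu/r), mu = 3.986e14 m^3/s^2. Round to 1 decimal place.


Step 1: mu / r = 3.986e14 / 2.053670e+07 = 19409155.3171
Step 2: v = sqrt(19409155.3171) = 4405.6 m/s

4405.6


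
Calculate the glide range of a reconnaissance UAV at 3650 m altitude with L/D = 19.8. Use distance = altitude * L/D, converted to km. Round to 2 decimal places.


Step 1: Glide distance = altitude * L/D = 3650 * 19.8 = 72270.0 m
Step 2: Convert to km: 72270.0 / 1000 = 72.27 km

72.27


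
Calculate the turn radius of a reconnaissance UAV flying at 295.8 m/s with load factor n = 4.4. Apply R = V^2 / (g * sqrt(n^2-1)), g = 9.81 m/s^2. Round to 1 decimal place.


Step 1: V^2 = 295.8^2 = 87497.64
Step 2: n^2 - 1 = 4.4^2 - 1 = 18.36
Step 3: sqrt(18.36) = 4.284857
Step 4: R = 87497.64 / (9.81 * 4.284857) = 2081.6 m

2081.6


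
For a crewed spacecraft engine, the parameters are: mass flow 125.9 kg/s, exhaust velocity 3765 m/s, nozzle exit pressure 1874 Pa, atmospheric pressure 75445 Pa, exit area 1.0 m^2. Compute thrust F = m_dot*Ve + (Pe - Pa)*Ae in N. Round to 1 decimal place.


Step 1: Momentum thrust = m_dot * Ve = 125.9 * 3765 = 474013.5 N
Step 2: Pressure thrust = (Pe - Pa) * Ae = (1874 - 75445) * 1.0 = -73571.0 N
Step 3: Total thrust F = 474013.5 + -73571.0 = 400442.5 N

400442.5


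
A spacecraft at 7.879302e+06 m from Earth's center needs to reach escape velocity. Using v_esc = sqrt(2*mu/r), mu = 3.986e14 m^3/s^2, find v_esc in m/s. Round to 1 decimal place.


Step 1: 2*mu/r = 2 * 3.986e14 / 7.879302e+06 = 101176474.769
Step 2: v_esc = sqrt(101176474.769) = 10058.7 m/s

10058.7


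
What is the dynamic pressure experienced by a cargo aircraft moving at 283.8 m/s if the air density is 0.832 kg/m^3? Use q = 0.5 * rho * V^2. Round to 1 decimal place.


Step 1: V^2 = 283.8^2 = 80542.44
Step 2: q = 0.5 * 0.832 * 80542.44
Step 3: q = 33505.7 Pa

33505.7


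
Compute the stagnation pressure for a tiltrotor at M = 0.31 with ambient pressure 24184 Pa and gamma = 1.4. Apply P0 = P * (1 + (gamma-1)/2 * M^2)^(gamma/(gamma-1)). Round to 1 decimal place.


Step 1: (gamma-1)/2 * M^2 = 0.2 * 0.0961 = 0.01922
Step 2: 1 + 0.01922 = 1.01922
Step 3: Exponent gamma/(gamma-1) = 3.5
Step 4: P0 = 24184 * 1.01922^3.5 = 25850.3 Pa

25850.3


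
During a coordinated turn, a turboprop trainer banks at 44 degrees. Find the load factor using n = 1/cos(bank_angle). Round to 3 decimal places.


Step 1: Convert 44 degrees to radians = 0.767945
Step 2: cos(44 deg) = 0.71934
Step 3: n = 1 / 0.71934 = 1.390

1.390


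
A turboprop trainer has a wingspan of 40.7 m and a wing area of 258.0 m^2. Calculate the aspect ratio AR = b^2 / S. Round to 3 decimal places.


Step 1: b^2 = 40.7^2 = 1656.49
Step 2: AR = 1656.49 / 258.0 = 6.421

6.421


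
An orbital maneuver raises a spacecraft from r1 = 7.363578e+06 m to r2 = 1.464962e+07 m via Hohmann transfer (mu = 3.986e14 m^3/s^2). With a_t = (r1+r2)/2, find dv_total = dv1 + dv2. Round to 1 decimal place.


Step 1: Transfer semi-major axis a_t = (7.363578e+06 + 1.464962e+07) / 2 = 1.100660e+07 m
Step 2: v1 (circular at r1) = sqrt(mu/r1) = 7357.4 m/s
Step 3: v_t1 = sqrt(mu*(2/r1 - 1/a_t)) = 8488.11 m/s
Step 4: dv1 = |8488.11 - 7357.4| = 1130.71 m/s
Step 5: v2 (circular at r2) = 5216.21 m/s, v_t2 = 4266.52 m/s
Step 6: dv2 = |5216.21 - 4266.52| = 949.7 m/s
Step 7: Total delta-v = 1130.71 + 949.7 = 2080.4 m/s

2080.4


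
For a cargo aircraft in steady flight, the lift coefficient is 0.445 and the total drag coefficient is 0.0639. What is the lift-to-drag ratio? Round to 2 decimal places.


Step 1: L/D = CL / CD = 0.445 / 0.0639
Step 2: L/D = 6.96

6.96


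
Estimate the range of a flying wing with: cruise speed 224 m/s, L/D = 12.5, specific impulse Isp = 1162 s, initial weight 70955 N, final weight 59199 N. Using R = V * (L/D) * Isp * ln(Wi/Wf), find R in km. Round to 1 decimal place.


Step 1: Coefficient = V * (L/D) * Isp = 224 * 12.5 * 1162 = 3253600.0 m
Step 2: Wi/Wf = 70955 / 59199 = 1.198584
Step 3: ln(1.198584) = 0.181141
Step 4: R = 3253600.0 * 0.181141 = 589361.1 m = 589.4 km

589.4


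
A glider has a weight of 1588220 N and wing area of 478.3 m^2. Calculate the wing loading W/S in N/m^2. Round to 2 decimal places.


Step 1: Wing loading = W / S = 1588220 / 478.3
Step 2: Wing loading = 3320.55 N/m^2

3320.55


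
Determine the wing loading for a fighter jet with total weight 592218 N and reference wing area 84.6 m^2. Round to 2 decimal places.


Step 1: Wing loading = W / S = 592218 / 84.6
Step 2: Wing loading = 7000.21 N/m^2

7000.21


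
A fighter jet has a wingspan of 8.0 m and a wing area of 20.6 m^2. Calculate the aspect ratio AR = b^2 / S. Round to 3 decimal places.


Step 1: b^2 = 8.0^2 = 64.0
Step 2: AR = 64.0 / 20.6 = 3.107

3.107


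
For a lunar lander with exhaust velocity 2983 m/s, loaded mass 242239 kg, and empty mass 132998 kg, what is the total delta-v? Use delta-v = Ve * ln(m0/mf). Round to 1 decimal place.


Step 1: Mass ratio m0/mf = 242239 / 132998 = 1.821373
Step 2: ln(1.821373) = 0.599591
Step 3: delta-v = 2983 * 0.599591 = 1788.6 m/s

1788.6


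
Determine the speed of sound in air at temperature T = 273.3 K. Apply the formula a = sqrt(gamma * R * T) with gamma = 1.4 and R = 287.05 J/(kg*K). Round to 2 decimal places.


Step 1: gamma * R * T = 1.4 * 287.05 * 273.3 = 109831.071
Step 2: a = sqrt(109831.071) = 331.41 m/s

331.41


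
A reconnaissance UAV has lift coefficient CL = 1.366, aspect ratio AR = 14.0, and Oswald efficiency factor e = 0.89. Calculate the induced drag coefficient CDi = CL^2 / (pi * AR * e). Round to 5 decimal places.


Step 1: CL^2 = 1.366^2 = 1.865956
Step 2: pi * AR * e = 3.14159 * 14.0 * 0.89 = 39.144244
Step 3: CDi = 1.865956 / 39.144244 = 0.04767

0.04767


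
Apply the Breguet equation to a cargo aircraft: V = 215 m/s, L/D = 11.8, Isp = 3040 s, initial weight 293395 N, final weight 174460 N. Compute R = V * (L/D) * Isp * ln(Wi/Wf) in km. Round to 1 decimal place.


Step 1: Coefficient = V * (L/D) * Isp = 215 * 11.8 * 3040 = 7712480.0 m
Step 2: Wi/Wf = 293395 / 174460 = 1.681732
Step 3: ln(1.681732) = 0.519824
Step 4: R = 7712480.0 * 0.519824 = 4009134.8 m = 4009.1 km

4009.1


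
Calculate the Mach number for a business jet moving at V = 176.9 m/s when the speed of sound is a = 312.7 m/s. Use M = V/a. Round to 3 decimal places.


Step 1: M = V / a = 176.9 / 312.7
Step 2: M = 0.566

0.566


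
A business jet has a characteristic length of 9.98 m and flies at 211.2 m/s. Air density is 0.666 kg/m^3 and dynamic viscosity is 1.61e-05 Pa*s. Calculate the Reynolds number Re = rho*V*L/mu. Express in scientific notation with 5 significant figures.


Step 1: Numerator = rho * V * L = 0.666 * 211.2 * 9.98 = 1403.778816
Step 2: Re = 1403.778816 / 1.61e-05
Step 3: Re = 8.7191e+07

8.7191e+07


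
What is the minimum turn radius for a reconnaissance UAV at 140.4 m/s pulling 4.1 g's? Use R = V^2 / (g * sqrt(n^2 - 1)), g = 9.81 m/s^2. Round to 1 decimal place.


Step 1: V^2 = 140.4^2 = 19712.16
Step 2: n^2 - 1 = 4.1^2 - 1 = 15.81
Step 3: sqrt(15.81) = 3.976179
Step 4: R = 19712.16 / (9.81 * 3.976179) = 505.4 m

505.4


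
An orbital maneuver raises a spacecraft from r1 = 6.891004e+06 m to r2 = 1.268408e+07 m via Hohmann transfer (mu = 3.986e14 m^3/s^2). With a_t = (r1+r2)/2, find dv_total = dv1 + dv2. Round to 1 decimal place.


Step 1: Transfer semi-major axis a_t = (6.891004e+06 + 1.268408e+07) / 2 = 9.787542e+06 m
Step 2: v1 (circular at r1) = sqrt(mu/r1) = 7605.49 m/s
Step 3: v_t1 = sqrt(mu*(2/r1 - 1/a_t)) = 8658.05 m/s
Step 4: dv1 = |8658.05 - 7605.49| = 1052.56 m/s
Step 5: v2 (circular at r2) = 5605.82 m/s, v_t2 = 4703.74 m/s
Step 6: dv2 = |5605.82 - 4703.74| = 902.08 m/s
Step 7: Total delta-v = 1052.56 + 902.08 = 1954.6 m/s

1954.6


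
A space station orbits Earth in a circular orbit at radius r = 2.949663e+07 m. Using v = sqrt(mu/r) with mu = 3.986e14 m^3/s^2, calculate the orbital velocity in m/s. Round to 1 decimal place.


Step 1: mu / r = 3.986e14 / 2.949663e+07 = 13513408.1419
Step 2: v = sqrt(13513408.1419) = 3676.1 m/s

3676.1


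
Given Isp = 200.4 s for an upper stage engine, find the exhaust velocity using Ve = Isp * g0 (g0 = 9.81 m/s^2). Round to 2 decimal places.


Step 1: Ve = Isp * g0 = 200.4 * 9.81
Step 2: Ve = 1965.92 m/s

1965.92


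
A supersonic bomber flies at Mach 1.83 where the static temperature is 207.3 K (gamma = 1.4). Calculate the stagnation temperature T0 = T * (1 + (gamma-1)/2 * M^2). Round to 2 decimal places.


Step 1: (gamma-1)/2 = 0.2
Step 2: M^2 = 3.3489
Step 3: 1 + 0.2 * 3.3489 = 1.66978
Step 4: T0 = 207.3 * 1.66978 = 346.15 K

346.15


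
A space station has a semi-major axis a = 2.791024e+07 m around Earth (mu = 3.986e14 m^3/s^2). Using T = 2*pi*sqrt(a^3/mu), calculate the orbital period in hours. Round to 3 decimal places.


Step 1: a^3 / mu = 2.174156e+22 / 3.986e14 = 5.454481e+07
Step 2: sqrt(5.454481e+07) = 7385.4457 s
Step 3: T = 2*pi * 7385.4457 = 46404.12 s
Step 4: T in hours = 46404.12 / 3600 = 12.890 hours

12.890


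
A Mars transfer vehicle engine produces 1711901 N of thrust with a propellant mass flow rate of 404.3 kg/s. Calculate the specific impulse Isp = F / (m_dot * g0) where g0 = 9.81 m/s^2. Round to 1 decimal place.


Step 1: m_dot * g0 = 404.3 * 9.81 = 3966.18
Step 2: Isp = 1711901 / 3966.18 = 431.6 s

431.6


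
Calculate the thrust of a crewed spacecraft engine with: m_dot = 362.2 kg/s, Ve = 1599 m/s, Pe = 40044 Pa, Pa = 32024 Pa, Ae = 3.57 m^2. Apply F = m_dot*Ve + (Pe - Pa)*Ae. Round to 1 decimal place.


Step 1: Momentum thrust = m_dot * Ve = 362.2 * 1599 = 579157.8 N
Step 2: Pressure thrust = (Pe - Pa) * Ae = (40044 - 32024) * 3.57 = 28631.40 N
Step 3: Total thrust F = 579157.8 + 28631.40 = 607789.2 N

607789.2


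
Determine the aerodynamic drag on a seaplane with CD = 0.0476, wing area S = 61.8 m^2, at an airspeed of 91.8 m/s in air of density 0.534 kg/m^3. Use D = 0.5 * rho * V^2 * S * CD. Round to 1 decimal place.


Step 1: Dynamic pressure q = 0.5 * 0.534 * 91.8^2 = 2250.0731 Pa
Step 2: Drag D = q * S * CD = 2250.0731 * 61.8 * 0.0476
Step 3: D = 6619.0 N

6619.0


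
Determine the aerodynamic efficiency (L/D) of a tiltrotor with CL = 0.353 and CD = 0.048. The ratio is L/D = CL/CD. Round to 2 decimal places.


Step 1: L/D = CL / CD = 0.353 / 0.048
Step 2: L/D = 7.35

7.35


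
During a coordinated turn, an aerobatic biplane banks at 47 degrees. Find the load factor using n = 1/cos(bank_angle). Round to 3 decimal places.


Step 1: Convert 47 degrees to radians = 0.820305
Step 2: cos(47 deg) = 0.681998
Step 3: n = 1 / 0.681998 = 1.466

1.466


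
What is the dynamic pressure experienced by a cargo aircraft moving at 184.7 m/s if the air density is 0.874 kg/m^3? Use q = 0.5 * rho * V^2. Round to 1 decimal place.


Step 1: V^2 = 184.7^2 = 34114.09
Step 2: q = 0.5 * 0.874 * 34114.09
Step 3: q = 14907.9 Pa

14907.9


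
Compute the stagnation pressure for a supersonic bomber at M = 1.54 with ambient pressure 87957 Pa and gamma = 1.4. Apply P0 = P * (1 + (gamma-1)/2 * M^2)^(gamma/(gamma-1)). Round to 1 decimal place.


Step 1: (gamma-1)/2 * M^2 = 0.2 * 2.3716 = 0.47432
Step 2: 1 + 0.47432 = 1.47432
Step 3: Exponent gamma/(gamma-1) = 3.5
Step 4: P0 = 87957 * 1.47432^3.5 = 342248.5 Pa

342248.5


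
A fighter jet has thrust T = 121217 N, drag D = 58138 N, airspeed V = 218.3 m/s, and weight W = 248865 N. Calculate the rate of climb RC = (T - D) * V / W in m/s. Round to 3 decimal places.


Step 1: Excess thrust = T - D = 121217 - 58138 = 63079 N
Step 2: Excess power = 63079 * 218.3 = 13770145.7 W
Step 3: RC = 13770145.7 / 248865 = 55.332 m/s

55.332


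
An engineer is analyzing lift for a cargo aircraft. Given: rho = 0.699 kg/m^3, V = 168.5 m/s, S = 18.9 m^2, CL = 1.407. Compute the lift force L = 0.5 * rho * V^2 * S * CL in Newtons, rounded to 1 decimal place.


Step 1: Calculate dynamic pressure q = 0.5 * 0.699 * 168.5^2 = 0.5 * 0.699 * 28392.25 = 9923.0914 Pa
Step 2: Multiply by wing area and lift coefficient: L = 9923.0914 * 18.9 * 1.407
Step 3: L = 187546.427 * 1.407 = 263877.8 N

263877.8


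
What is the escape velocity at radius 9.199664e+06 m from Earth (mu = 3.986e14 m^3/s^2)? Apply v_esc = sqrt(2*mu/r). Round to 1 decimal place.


Step 1: 2*mu/r = 2 * 3.986e14 / 9.199664e+06 = 86655338.7167
Step 2: v_esc = sqrt(86655338.7167) = 9308.9 m/s

9308.9


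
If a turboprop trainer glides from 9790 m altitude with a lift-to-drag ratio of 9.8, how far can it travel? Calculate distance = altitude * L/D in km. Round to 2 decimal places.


Step 1: Glide distance = altitude * L/D = 9790 * 9.8 = 95942.0 m
Step 2: Convert to km: 95942.0 / 1000 = 95.94 km

95.94


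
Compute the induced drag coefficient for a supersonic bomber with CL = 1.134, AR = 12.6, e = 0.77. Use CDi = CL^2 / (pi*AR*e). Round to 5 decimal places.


Step 1: CL^2 = 1.134^2 = 1.285956
Step 2: pi * AR * e = 3.14159 * 12.6 * 0.77 = 30.479732
Step 3: CDi = 1.285956 / 30.479732 = 0.04219

0.04219


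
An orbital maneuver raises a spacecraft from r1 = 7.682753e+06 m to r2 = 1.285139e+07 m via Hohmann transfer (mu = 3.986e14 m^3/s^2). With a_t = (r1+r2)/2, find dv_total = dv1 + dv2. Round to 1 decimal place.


Step 1: Transfer semi-major axis a_t = (7.682753e+06 + 1.285139e+07) / 2 = 1.026707e+07 m
Step 2: v1 (circular at r1) = sqrt(mu/r1) = 7202.95 m/s
Step 3: v_t1 = sqrt(mu*(2/r1 - 1/a_t)) = 8058.64 m/s
Step 4: dv1 = |8058.64 - 7202.95| = 855.7 m/s
Step 5: v2 (circular at r2) = 5569.21 m/s, v_t2 = 4817.58 m/s
Step 6: dv2 = |5569.21 - 4817.58| = 751.63 m/s
Step 7: Total delta-v = 855.7 + 751.63 = 1607.3 m/s

1607.3


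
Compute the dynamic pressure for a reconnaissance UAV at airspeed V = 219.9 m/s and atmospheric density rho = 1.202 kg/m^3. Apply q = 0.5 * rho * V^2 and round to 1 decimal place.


Step 1: V^2 = 219.9^2 = 48356.01
Step 2: q = 0.5 * 1.202 * 48356.01
Step 3: q = 29062.0 Pa

29062.0


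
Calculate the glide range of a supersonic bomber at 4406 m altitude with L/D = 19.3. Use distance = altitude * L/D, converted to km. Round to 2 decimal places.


Step 1: Glide distance = altitude * L/D = 4406 * 19.3 = 85035.8 m
Step 2: Convert to km: 85035.8 / 1000 = 85.04 km

85.04


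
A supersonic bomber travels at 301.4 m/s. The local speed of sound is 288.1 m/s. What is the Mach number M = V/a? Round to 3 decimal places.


Step 1: M = V / a = 301.4 / 288.1
Step 2: M = 1.046

1.046


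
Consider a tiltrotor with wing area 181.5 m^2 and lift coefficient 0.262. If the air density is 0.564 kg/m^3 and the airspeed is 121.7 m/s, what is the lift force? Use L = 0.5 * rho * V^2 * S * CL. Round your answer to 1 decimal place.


Step 1: Calculate dynamic pressure q = 0.5 * 0.564 * 121.7^2 = 0.5 * 0.564 * 14810.89 = 4176.671 Pa
Step 2: Multiply by wing area and lift coefficient: L = 4176.671 * 181.5 * 0.262
Step 3: L = 758065.7829 * 0.262 = 198613.2 N

198613.2


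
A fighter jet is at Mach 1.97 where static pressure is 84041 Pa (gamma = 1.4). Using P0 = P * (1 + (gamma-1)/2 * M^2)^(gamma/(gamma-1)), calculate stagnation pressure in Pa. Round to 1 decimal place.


Step 1: (gamma-1)/2 * M^2 = 0.2 * 3.8809 = 0.77618
Step 2: 1 + 0.77618 = 1.77618
Step 3: Exponent gamma/(gamma-1) = 3.5
Step 4: P0 = 84041 * 1.77618^3.5 = 627618.3 Pa

627618.3


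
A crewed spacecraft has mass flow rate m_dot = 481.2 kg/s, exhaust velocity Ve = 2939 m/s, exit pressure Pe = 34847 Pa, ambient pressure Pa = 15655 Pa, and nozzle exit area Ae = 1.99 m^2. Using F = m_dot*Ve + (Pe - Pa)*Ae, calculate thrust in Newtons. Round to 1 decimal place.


Step 1: Momentum thrust = m_dot * Ve = 481.2 * 2939 = 1414246.8 N
Step 2: Pressure thrust = (Pe - Pa) * Ae = (34847 - 15655) * 1.99 = 38192.08 N
Step 3: Total thrust F = 1414246.8 + 38192.08 = 1452438.9 N

1452438.9


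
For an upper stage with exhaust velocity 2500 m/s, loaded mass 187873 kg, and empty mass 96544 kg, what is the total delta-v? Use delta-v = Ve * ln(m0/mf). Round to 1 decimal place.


Step 1: Mass ratio m0/mf = 187873 / 96544 = 1.945983
Step 2: ln(1.945983) = 0.665767
Step 3: delta-v = 2500 * 0.665767 = 1664.4 m/s

1664.4


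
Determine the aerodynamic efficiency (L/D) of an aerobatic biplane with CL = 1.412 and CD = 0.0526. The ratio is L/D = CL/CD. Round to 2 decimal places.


Step 1: L/D = CL / CD = 1.412 / 0.0526
Step 2: L/D = 26.84

26.84


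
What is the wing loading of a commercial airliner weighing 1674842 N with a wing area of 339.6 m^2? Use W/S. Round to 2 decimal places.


Step 1: Wing loading = W / S = 1674842 / 339.6
Step 2: Wing loading = 4931.81 N/m^2

4931.81


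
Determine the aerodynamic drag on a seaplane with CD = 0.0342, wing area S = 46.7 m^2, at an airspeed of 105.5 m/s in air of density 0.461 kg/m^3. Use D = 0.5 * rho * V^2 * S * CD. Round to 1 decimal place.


Step 1: Dynamic pressure q = 0.5 * 0.461 * 105.5^2 = 2565.5226 Pa
Step 2: Drag D = q * S * CD = 2565.5226 * 46.7 * 0.0342
Step 3: D = 4097.5 N

4097.5


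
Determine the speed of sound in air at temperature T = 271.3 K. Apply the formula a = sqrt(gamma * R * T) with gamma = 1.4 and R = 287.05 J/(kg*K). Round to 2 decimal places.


Step 1: gamma * R * T = 1.4 * 287.05 * 271.3 = 109027.331
Step 2: a = sqrt(109027.331) = 330.19 m/s

330.19


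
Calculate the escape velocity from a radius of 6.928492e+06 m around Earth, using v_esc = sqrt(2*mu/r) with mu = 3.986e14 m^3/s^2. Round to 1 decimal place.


Step 1: 2*mu/r = 2 * 3.986e14 / 6.928492e+06 = 115061112.8655
Step 2: v_esc = sqrt(115061112.8655) = 10726.7 m/s

10726.7


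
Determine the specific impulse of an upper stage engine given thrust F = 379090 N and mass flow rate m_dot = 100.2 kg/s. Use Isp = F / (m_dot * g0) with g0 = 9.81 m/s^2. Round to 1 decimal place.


Step 1: m_dot * g0 = 100.2 * 9.81 = 982.96
Step 2: Isp = 379090 / 982.96 = 385.7 s

385.7


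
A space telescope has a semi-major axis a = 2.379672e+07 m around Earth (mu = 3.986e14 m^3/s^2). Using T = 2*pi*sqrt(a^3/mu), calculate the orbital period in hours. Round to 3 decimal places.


Step 1: a^3 / mu = 1.347570e+22 / 3.986e14 = 3.380757e+07
Step 2: sqrt(3.380757e+07) = 5814.4281 s
Step 3: T = 2*pi * 5814.4281 = 36533.13 s
Step 4: T in hours = 36533.13 / 3600 = 10.148 hours

10.148


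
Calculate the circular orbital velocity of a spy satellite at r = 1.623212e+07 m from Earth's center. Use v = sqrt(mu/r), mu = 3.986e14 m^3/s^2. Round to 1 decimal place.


Step 1: mu / r = 3.986e14 / 1.623212e+07 = 24556250.2002
Step 2: v = sqrt(24556250.2002) = 4955.4 m/s

4955.4


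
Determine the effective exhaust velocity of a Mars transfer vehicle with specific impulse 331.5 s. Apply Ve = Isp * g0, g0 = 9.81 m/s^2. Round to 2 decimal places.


Step 1: Ve = Isp * g0 = 331.5 * 9.81
Step 2: Ve = 3252.02 m/s

3252.02


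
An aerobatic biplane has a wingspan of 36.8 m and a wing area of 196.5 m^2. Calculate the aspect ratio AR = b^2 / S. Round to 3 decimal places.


Step 1: b^2 = 36.8^2 = 1354.24
Step 2: AR = 1354.24 / 196.5 = 6.892

6.892


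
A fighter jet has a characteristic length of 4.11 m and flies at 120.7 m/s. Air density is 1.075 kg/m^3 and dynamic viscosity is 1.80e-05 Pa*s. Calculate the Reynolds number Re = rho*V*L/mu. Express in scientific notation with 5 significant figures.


Step 1: Numerator = rho * V * L = 1.075 * 120.7 * 4.11 = 533.282775
Step 2: Re = 533.282775 / 1.80e-05
Step 3: Re = 2.9627e+07

2.9627e+07


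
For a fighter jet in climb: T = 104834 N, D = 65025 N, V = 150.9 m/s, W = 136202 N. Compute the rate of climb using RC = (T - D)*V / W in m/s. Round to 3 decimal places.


Step 1: Excess thrust = T - D = 104834 - 65025 = 39809 N
Step 2: Excess power = 39809 * 150.9 = 6007178.1 W
Step 3: RC = 6007178.1 / 136202 = 44.105 m/s

44.105


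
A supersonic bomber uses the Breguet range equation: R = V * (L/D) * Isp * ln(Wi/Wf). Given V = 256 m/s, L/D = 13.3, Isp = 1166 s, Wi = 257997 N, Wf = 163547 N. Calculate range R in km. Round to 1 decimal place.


Step 1: Coefficient = V * (L/D) * Isp = 256 * 13.3 * 1166 = 3969996.8 m
Step 2: Wi/Wf = 257997 / 163547 = 1.57751
Step 3: ln(1.57751) = 0.455848
Step 4: R = 3969996.8 * 0.455848 = 1809713.3 m = 1809.7 km

1809.7


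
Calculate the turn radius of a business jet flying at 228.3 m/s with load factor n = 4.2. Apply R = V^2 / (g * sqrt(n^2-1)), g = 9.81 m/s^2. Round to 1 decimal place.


Step 1: V^2 = 228.3^2 = 52120.89
Step 2: n^2 - 1 = 4.2^2 - 1 = 16.64
Step 3: sqrt(16.64) = 4.079216
Step 4: R = 52120.89 / (9.81 * 4.079216) = 1302.5 m

1302.5


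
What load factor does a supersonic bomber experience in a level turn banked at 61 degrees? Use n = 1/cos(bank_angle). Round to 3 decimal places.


Step 1: Convert 61 degrees to radians = 1.064651
Step 2: cos(61 deg) = 0.48481
Step 3: n = 1 / 0.48481 = 2.063

2.063


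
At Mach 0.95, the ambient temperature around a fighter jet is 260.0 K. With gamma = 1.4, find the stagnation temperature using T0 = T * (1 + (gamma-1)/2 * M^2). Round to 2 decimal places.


Step 1: (gamma-1)/2 = 0.2
Step 2: M^2 = 0.9025
Step 3: 1 + 0.2 * 0.9025 = 1.1805
Step 4: T0 = 260.0 * 1.1805 = 306.93 K

306.93


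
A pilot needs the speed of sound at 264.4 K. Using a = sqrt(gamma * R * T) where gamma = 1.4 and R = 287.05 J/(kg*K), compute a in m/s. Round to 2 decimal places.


Step 1: gamma * R * T = 1.4 * 287.05 * 264.4 = 106254.428
Step 2: a = sqrt(106254.428) = 325.97 m/s

325.97


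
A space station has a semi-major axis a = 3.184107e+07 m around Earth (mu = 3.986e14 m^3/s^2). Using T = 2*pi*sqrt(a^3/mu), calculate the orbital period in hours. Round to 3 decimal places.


Step 1: a^3 / mu = 3.228219e+22 / 3.986e14 = 8.098893e+07
Step 2: sqrt(8.098893e+07) = 8999.385 s
Step 3: T = 2*pi * 8999.385 = 56544.8 s
Step 4: T in hours = 56544.8 / 3600 = 15.707 hours

15.707


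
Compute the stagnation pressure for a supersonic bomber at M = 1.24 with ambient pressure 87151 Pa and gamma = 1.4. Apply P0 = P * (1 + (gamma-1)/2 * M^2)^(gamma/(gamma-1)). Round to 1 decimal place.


Step 1: (gamma-1)/2 * M^2 = 0.2 * 1.5376 = 0.30752
Step 2: 1 + 0.30752 = 1.30752
Step 3: Exponent gamma/(gamma-1) = 3.5
Step 4: P0 = 87151 * 1.30752^3.5 = 222762.2 Pa

222762.2


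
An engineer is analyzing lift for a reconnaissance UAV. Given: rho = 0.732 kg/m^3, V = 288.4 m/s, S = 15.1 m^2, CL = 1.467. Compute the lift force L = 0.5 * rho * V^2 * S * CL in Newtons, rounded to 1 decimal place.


Step 1: Calculate dynamic pressure q = 0.5 * 0.732 * 288.4^2 = 0.5 * 0.732 * 83174.56 = 30441.889 Pa
Step 2: Multiply by wing area and lift coefficient: L = 30441.889 * 15.1 * 1.467
Step 3: L = 459672.5233 * 1.467 = 674339.6 N

674339.6


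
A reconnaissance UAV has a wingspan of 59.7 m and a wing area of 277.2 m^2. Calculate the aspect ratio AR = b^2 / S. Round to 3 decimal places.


Step 1: b^2 = 59.7^2 = 3564.09
Step 2: AR = 3564.09 / 277.2 = 12.857

12.857


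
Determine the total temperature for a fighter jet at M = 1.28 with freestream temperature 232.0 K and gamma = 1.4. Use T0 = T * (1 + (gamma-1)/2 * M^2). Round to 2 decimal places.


Step 1: (gamma-1)/2 = 0.2
Step 2: M^2 = 1.6384
Step 3: 1 + 0.2 * 1.6384 = 1.32768
Step 4: T0 = 232.0 * 1.32768 = 308.02 K

308.02


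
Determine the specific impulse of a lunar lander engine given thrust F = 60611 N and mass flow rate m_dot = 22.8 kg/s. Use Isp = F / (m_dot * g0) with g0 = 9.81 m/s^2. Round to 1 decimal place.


Step 1: m_dot * g0 = 22.8 * 9.81 = 223.67
Step 2: Isp = 60611 / 223.67 = 271.0 s

271.0


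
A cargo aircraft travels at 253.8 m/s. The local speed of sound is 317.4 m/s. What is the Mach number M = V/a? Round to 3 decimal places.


Step 1: M = V / a = 253.8 / 317.4
Step 2: M = 0.800

0.800


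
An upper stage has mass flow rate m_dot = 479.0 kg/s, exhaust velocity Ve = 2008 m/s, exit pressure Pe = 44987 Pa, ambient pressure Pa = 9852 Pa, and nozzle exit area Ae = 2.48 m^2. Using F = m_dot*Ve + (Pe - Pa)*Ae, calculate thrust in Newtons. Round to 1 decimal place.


Step 1: Momentum thrust = m_dot * Ve = 479.0 * 2008 = 961832.0 N
Step 2: Pressure thrust = (Pe - Pa) * Ae = (44987 - 9852) * 2.48 = 87134.80 N
Step 3: Total thrust F = 961832.0 + 87134.80 = 1048966.8 N

1048966.8


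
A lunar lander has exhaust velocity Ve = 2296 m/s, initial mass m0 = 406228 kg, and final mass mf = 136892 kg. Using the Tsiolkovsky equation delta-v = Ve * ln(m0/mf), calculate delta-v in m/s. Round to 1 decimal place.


Step 1: Mass ratio m0/mf = 406228 / 136892 = 2.967507
Step 2: ln(2.967507) = 1.087722
Step 3: delta-v = 2296 * 1.087722 = 2497.4 m/s

2497.4


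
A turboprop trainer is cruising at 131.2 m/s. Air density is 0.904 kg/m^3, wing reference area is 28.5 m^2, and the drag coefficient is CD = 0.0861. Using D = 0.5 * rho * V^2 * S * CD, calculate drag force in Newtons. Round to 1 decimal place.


Step 1: Dynamic pressure q = 0.5 * 0.904 * 131.2^2 = 7780.4749 Pa
Step 2: Drag D = q * S * CD = 7780.4749 * 28.5 * 0.0861
Step 3: D = 19092.1 N

19092.1


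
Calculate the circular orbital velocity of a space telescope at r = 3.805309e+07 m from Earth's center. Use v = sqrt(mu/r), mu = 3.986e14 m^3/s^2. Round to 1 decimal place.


Step 1: mu / r = 3.986e14 / 3.805309e+07 = 10474839.2312
Step 2: v = sqrt(10474839.2312) = 3236.5 m/s

3236.5
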